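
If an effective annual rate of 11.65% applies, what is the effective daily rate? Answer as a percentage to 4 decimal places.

0.0302%

The per-day rate i satisfies (1 + i)^365 = 1 + 0.1165.
i = 1.1165^(1/365) − 1 = 0.0003020 = 0.0302%.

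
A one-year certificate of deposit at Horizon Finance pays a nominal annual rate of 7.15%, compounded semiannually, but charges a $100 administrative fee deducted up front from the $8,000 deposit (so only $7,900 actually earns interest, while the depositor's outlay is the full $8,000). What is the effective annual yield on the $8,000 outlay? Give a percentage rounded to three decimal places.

5.937%

Value after one year: 7,900 × (1 + 0.0715/2)^2 = 7,900 × 1.072778 = $8,474.95.
Effective yield on the $8,000 outlay: 8,474.95 / 8,000 − 1 = 0.059368 = 5.937%.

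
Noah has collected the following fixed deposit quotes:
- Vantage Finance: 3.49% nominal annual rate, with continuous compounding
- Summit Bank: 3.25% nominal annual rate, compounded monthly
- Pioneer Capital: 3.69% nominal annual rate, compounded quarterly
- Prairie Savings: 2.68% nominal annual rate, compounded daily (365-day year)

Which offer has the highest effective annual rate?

Pioneer Capital

Vantage Finance: e^0.0349 − 1 = 3.552%
Summit Bank: (1 + 0.0325/12)^12 − 1 = 3.299%
Pioneer Capital: (1 + 0.0369/4)^4 − 1 = 3.741%
Prairie Savings: (1 + 0.0268/365)^365 − 1 = 2.716%
The highest effective annual rate is Pioneer Capital at 3.741%.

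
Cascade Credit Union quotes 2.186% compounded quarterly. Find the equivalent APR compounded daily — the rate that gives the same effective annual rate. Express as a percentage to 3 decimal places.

2.180%

EAR = (1 + 0.02186/4)^4 − 1 = 0.022040.
Solve (1 + r/365)^365 = 1.022040: r/365 = 1.022040^(1/365) − 1 = 0.000060, so r = 0.021801 = 2.180%.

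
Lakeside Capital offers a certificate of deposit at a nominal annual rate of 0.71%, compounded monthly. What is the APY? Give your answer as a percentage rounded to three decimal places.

0.712%

EAR = (1 + 0.0071/12)^12 − 1.
= 1.007123 − 1 = 0.712%.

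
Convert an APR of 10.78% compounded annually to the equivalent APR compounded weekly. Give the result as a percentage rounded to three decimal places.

10.248%

Compounded annually, EAR = nominal = 0.107800.
Solve (1 + r/52)^52 = 1.107800: r/52 = 1.107800^(1/52) − 1 = 0.001971, so r = 0.102477 = 10.248%.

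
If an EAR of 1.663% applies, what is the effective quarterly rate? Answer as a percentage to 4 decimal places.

0.4132%

The per-quarter rate i satisfies (1 + i)^4 = 1 + 0.01663.
i = 1.01663^(1/4) − 1 = 0.0041318 = 0.4132%.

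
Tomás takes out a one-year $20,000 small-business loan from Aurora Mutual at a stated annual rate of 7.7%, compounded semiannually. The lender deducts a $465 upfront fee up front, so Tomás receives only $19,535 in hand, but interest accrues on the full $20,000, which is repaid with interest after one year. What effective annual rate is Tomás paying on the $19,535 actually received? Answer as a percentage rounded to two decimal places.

10.42%

Amount owed after one year: 20,000 × (1 + 0.077/2)^2 = 20,000 × 1.078482 = $21,569.65.
Effective rate on net proceeds: 21,569.65 / 19,535 − 1 = 0.104154 = 10.42%.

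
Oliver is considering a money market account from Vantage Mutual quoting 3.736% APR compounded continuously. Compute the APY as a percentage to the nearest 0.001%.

3.807%

With continuous compounding, EAR = e^0.03736 − 1.
e^0.03736 = 1.038067, so EAR = 0.038067 = 3.807%.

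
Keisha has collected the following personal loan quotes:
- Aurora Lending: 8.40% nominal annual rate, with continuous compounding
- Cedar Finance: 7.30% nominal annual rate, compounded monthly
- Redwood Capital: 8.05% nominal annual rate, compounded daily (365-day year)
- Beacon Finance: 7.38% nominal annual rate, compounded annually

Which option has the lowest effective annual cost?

Aurora Lending: e^0.0840 − 1 = 8.763%
Cedar Finance: (1 + 0.0730/12)^12 − 1 = 7.549%
Redwood Capital: (1 + 0.0805/365)^365 − 1 = 8.382%
Beacon Finance: compounded annually, EAR = 7.380%
The lowest effective annual rate is Beacon Finance at 7.380%.

Beacon Finance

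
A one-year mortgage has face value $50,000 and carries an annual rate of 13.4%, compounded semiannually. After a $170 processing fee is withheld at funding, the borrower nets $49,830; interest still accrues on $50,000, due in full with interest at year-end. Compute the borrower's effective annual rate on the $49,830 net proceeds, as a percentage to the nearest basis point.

Amount owed after one year: 50,000 × (1 + 0.134/2)^2 = 50,000 × 1.138489 = $56,924.45.
Effective rate on net proceeds: 56,924.45 / 49,830 − 1 = 0.142373 = 14.24%.

14.24%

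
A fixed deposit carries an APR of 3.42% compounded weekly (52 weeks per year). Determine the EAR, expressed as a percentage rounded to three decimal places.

EAR = (1 + 0.0342/52)^52 − 1.
= (1 + 0.000658)^52 − 1 = 1.034780 − 1 = 3.478%.

3.478%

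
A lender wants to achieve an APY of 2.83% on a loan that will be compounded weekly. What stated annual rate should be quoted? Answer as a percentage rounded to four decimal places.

2.7914%

(1 + r/52)^52 − 1 = 0.0283, so 1 + r/52 = 1.0283^(1/52).
r/52 = 0.000537, so r = 0.027914 = 2.7914%.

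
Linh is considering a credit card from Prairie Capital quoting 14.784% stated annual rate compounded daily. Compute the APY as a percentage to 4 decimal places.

15.9293%

EAR = (1 + 0.14784/365)^365 − 1.
= 1.159293 − 1 = 15.9293%.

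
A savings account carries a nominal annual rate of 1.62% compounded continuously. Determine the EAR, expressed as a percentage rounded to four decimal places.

1.6332%

With continuous compounding, EAR = e^0.0162 − 1.
e^0.0162 = 1.016332, so EAR = 0.016332 = 1.6332%.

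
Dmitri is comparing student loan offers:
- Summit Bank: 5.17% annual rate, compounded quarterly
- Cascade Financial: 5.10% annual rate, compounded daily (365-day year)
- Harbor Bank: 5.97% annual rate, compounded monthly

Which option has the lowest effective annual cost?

Summit Bank: (1 + 0.0517/4)^4 − 1 = 5.271%
Cascade Financial: (1 + 0.0510/365)^365 − 1 = 5.232%
Harbor Bank: (1 + 0.0597/12)^12 − 1 = 6.136%
The lowest effective annual rate is Cascade Financial at 5.232%.

Cascade Financial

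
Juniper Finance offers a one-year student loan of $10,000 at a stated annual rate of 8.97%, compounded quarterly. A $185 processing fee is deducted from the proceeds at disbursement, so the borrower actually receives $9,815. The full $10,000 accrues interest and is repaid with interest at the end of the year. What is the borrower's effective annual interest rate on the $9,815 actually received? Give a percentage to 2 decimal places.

11.34%

Amount owed after one year: 10,000 × (1 + 0.0897/4)^4 = 10,000 × 1.092763 = $10,927.63.
Effective rate on net proceeds: 10,927.63 / 9,815 − 1 = 0.113360 = 11.34%.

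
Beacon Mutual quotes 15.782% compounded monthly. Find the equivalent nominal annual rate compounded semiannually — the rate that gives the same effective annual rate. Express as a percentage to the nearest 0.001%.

EAR = (1 + 0.15782/12)^12 − 1 = 0.169751.
Solve (1 + r/2)^2 = 1.169751: r/2 = 1.169751^(1/2) − 1 = 0.081550, so r = 0.163101 = 16.310%.

16.310%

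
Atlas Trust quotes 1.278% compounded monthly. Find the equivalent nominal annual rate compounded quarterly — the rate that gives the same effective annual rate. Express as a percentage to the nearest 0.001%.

EAR = (1 + 0.01278/12)^12 − 1 = 0.012855.
Solve (1 + r/4)^4 = 1.012855: r/4 = 1.012855^(1/4) − 1 = 0.003198, so r = 0.012794 = 1.279%.

1.279%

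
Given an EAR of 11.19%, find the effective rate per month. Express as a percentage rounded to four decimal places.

The per-month rate i satisfies (1 + i)^12 = 1 + 0.1119.
i = 1.1119^(1/12) − 1 = 0.0088784 = 0.8878%.

0.8878%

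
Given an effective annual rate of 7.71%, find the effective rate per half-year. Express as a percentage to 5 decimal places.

3.78343%

The per-half-year rate i satisfies (1 + i)^2 = 1 + 0.0771.
i = 1.0771^(1/2) − 1 = 0.0378343 = 3.78343%.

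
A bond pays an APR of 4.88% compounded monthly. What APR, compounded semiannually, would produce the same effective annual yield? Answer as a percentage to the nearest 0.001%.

4.930%

EAR = (1 + 0.0488/12)^12 − 1 = 0.049906.
Solve (1 + r/2)^2 = 1.049906: r/2 = 1.049906^(1/2) − 1 = 0.024649, so r = 0.049299 = 4.930%.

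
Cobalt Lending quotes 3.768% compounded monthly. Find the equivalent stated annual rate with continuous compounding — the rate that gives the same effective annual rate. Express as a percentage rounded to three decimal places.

EAR = (1 + 0.03768/12)^12 − 1 = 0.038338.
Equivalent continuous rate: r = ln(1 + 0.038338) = 0.037621 = 3.762%.

3.762%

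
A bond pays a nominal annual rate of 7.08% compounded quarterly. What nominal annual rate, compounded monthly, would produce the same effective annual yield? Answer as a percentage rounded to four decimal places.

EAR = (1 + 0.0708/4)^4 − 1 = 0.072702.
Solve (1 + r/12)^12 = 1.072702: r/12 = 1.072702^(1/12) − 1 = 0.005866, so r = 0.070386 = 7.0386%.

7.0386%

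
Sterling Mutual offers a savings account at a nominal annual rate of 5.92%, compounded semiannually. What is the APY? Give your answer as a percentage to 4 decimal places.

6.0076%

EAR = (1 + 0.0592/2)^2 − 1.
= (1 + 0.029600)^2 − 1 = 1.060076 − 1 = 6.0076%.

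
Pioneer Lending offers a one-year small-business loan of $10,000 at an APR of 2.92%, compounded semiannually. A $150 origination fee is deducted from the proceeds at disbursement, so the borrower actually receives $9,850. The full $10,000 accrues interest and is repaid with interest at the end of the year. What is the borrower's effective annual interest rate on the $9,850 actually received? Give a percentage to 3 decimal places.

Amount owed after one year: 10,000 × (1 + 0.0292/2)^2 = 10,000 × 1.029413 = $10,294.13.
Effective rate on net proceeds: 10,294.13 / 9,850 − 1 = 0.045090 = 4.509%.

4.509%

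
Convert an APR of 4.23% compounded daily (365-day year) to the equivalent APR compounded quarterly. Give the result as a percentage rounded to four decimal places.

EAR = (1 + 0.0423/365)^365 − 1 = 0.043205.
Solve (1 + r/4)^4 = 1.043205: r/4 = 1.043205^(1/4) − 1 = 0.010630, so r = 0.042522 = 4.2522%.

4.2522%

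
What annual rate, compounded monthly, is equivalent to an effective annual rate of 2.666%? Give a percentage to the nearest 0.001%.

(1 + r/12)^12 − 1 = 0.02666, so 1 + r/12 = 1.02666^(1/12).
r/12 = 0.002195, so r = 0.026340 = 2.634%.

2.634%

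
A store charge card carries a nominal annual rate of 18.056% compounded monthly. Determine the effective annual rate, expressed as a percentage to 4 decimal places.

19.6278%

EAR = (1 + 0.18056/12)^12 − 1.
= 1.196278 − 1 = 19.6278%.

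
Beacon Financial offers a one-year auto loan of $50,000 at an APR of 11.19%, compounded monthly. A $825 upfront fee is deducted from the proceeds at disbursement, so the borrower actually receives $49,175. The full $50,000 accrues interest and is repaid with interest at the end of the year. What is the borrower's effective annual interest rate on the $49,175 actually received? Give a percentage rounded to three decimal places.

Amount owed after one year: 50,000 × (1 + 0.1119/12)^12 = 50,000 × 1.117821 = $55,891.06.
Effective rate on net proceeds: 55,891.06 / 49,175 − 1 = 0.136575 = 13.657%.

13.657%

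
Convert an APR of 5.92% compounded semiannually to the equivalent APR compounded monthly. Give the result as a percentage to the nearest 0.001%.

5.848%

EAR = (1 + 0.0592/2)^2 − 1 = 0.060076.
Solve (1 + r/12)^12 = 1.060076: r/12 = 1.060076^(1/12) − 1 = 0.004874, so r = 0.058483 = 5.848%.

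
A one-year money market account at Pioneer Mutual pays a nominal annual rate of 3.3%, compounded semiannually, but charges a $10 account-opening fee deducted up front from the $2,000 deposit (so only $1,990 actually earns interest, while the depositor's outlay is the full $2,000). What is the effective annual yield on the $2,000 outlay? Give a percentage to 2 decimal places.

Value after one year: 1,990 × (1 + 0.033/2)^2 = 1,990 × 1.033272 = $2,056.21.
Effective yield on the $2,000 outlay: 2,056.21 / 2,000 − 1 = 0.028106 = 2.81%.

2.81%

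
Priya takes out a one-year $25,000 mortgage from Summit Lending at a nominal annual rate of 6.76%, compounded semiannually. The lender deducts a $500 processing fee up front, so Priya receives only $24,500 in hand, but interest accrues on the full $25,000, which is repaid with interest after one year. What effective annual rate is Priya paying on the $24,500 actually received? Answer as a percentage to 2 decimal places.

9.06%

Amount owed after one year: 25,000 × (1 + 0.0676/2)^2 = 25,000 × 1.068742 = $26,718.56.
Effective rate on net proceeds: 26,718.56 / 24,500 − 1 = 0.090554 = 9.06%.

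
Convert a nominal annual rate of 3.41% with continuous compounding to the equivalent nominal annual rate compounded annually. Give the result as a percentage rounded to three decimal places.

EAR under continuous compounding: e^0.0341 − 1 = 0.034688.
Compounded annually, the equivalent nominal rate is the EAR itself: 3.469%.

3.469%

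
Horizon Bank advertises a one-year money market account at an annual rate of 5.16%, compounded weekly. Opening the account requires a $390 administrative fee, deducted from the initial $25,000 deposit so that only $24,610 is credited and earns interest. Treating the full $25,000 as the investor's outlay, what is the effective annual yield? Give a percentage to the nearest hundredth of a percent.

3.65%

Value after one year: 24,610 × (1 + 0.0516/52)^52 = 24,610 × 1.052928 = $25,912.55.
Effective yield on the $25,000 outlay: 25,912.55 / 25,000 − 1 = 0.036502 = 3.65%.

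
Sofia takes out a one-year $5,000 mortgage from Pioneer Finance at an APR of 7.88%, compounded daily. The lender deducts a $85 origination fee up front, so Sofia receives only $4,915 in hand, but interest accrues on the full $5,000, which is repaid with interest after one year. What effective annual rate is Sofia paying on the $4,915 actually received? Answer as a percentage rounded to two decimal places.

10.07%

Amount owed after one year: 5,000 × (1 + 0.0788/365)^365 = 5,000 × 1.081979 = $5,409.89.
Effective rate on net proceeds: 5,409.89 / 4,915 − 1 = 0.100690 = 10.07%.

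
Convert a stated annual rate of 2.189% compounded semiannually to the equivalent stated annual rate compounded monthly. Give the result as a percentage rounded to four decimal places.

EAR = (1 + 0.02189/2)^2 − 1 = 0.022010.
Solve (1 + r/12)^12 = 1.022010: r/12 = 1.022010^(1/12) − 1 = 0.001816, so r = 0.021791 = 2.1791%.

2.1791%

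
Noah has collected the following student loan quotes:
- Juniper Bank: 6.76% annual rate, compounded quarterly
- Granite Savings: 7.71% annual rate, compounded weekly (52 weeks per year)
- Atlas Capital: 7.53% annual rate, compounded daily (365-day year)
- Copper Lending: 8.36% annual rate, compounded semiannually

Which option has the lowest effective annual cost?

Juniper Bank

Juniper Bank: (1 + 0.0676/4)^4 − 1 = 6.933%
Granite Savings: (1 + 0.0771/52)^52 − 1 = 8.009%
Atlas Capital: (1 + 0.0753/365)^365 − 1 = 7.820%
Copper Lending: (1 + 0.0836/2)^2 − 1 = 8.535%
The lowest effective annual rate is Juniper Bank at 6.933%.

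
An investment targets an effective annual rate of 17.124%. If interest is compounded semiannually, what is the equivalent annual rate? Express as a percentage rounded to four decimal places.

(1 + r/2)^2 − 1 = 0.17124, so 1 + r/2 = 1.17124^(1/2).
r/2 = 0.082238, so r = 0.164477 = 16.4477%.

16.4477%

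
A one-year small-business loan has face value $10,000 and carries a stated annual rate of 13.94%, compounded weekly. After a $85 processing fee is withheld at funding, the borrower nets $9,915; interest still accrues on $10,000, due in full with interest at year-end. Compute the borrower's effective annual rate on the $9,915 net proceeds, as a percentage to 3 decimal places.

15.922%

Amount owed after one year: 10,000 × (1 + 0.1394/52)^52 = 10,000 × 1.149369 = $11,493.69.
Effective rate on net proceeds: 11,493.69 / 9,915 − 1 = 0.159223 = 15.922%.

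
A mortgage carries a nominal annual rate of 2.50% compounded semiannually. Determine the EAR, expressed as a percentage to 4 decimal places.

2.5156%

EAR = (1 + 0.0250/2)^2 − 1.
= 1.025156 − 1 = 2.5156%.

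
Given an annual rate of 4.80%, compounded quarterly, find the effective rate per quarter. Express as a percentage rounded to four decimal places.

1.2000%

With a nominal annual rate compounded quarterly, the periodic rate is the nominal rate divided by 4.
i = 0.0480 / 4 = 0.0120000 = 1.2000%.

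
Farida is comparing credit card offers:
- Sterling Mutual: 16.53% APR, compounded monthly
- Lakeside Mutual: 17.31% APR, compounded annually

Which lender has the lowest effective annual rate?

Sterling Mutual: (1 + 0.1653/12)^12 − 1 = 17.842%
Lakeside Mutual: compounded annually, EAR = 17.310%
The lowest effective annual rate is Lakeside Mutual at 17.310%.

Lakeside Mutual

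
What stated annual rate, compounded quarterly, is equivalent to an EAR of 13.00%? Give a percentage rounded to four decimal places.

(1 + r/4)^4 − 1 = 0.1300, so 1 + r/4 = 1.1300^(1/4).
r/4 = 0.031026, so r = 0.124104 = 12.4104%.

12.4104%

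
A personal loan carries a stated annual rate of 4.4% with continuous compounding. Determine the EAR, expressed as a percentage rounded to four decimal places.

With continuous compounding, EAR = e^0.044 − 1.
e^0.044 = 1.044982, so EAR = 0.044982 = 4.4982%.

4.4982%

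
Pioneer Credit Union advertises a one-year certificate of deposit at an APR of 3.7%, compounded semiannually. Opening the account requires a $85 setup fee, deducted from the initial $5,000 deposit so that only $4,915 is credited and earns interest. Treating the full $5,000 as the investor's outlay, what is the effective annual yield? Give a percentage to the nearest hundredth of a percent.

1.97%

Value after one year: 4,915 × (1 + 0.037/2)^2 = 4,915 × 1.037342 = $5,098.54.
Effective yield on the $5,000 outlay: 5,098.54 / 5,000 − 1 = 0.019707 = 1.97%.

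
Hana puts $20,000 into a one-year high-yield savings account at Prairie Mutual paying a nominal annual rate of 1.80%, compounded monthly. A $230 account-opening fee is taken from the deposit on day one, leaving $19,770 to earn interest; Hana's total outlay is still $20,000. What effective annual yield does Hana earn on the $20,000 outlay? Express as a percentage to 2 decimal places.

Value after one year: 19,770 × (1 + 0.0180/12)^12 = 19,770 × 1.018149 = $20,128.81.
Effective yield on the $20,000 outlay: 20,128.81 / 20,000 − 1 = 0.006441 = 0.64%.

0.64%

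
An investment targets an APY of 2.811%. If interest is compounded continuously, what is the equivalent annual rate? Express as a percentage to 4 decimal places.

Continuous: nominal r satisfies e^r − 1 = 0.02811.
r = ln(1 + 0.02811) = ln(1.02811) = 0.027722 = 2.7722%.

2.7722%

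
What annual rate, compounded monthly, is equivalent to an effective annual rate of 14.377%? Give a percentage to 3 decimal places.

(1 + r/12)^12 − 1 = 0.14377, so 1 + r/12 = 1.14377^(1/12).
r/12 = 0.011257, so r = 0.135084 = 13.508%.

13.508%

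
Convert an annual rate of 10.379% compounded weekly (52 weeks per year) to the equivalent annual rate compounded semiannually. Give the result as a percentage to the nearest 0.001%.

10.642%

EAR = (1 + 0.10379/52)^52 − 1 = 0.109253.
Solve (1 + r/2)^2 = 1.109253: r/2 = 1.109253^(1/2) − 1 = 0.053211, so r = 0.106421 = 10.642%.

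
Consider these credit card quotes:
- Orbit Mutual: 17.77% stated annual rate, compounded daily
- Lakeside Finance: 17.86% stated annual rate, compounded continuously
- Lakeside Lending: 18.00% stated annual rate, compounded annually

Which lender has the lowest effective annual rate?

Orbit Mutual: (1 + 0.1777/365)^365 − 1 = 19.442%
Lakeside Finance: e^0.1786 − 1 = 19.554%
Lakeside Lending: compounded annually, EAR = 18.000%
The lowest effective annual rate is Lakeside Lending at 18.000%.

Lakeside Lending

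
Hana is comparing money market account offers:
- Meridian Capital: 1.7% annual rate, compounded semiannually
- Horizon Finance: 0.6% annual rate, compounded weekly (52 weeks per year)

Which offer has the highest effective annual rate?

Meridian Capital: (1 + 0.017/2)^2 − 1 = 1.707%
Horizon Finance: (1 + 0.006/52)^52 − 1 = 0.602%
The highest effective annual rate is Meridian Capital at 1.707%.

Meridian Capital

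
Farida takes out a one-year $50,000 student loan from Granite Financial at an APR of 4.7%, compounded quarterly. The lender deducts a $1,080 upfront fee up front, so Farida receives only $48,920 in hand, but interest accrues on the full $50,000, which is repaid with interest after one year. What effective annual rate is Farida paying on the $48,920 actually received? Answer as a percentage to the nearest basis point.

7.10%

Amount owed after one year: 50,000 × (1 + 0.047/4)^4 = 50,000 × 1.047835 = $52,391.74.
Effective rate on net proceeds: 52,391.74 / 48,920 − 1 = 0.070968 = 7.10%.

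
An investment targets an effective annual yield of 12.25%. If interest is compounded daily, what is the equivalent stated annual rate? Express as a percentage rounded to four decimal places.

(1 + r/365)^365 − 1 = 0.1225, so 1 + r/365 = 1.1225^(1/365).
r/365 = 0.000317, so r = 0.115577 = 11.5577%.

11.5577%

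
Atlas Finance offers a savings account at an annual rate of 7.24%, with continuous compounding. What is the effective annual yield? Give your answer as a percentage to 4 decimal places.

With continuous compounding, EAR = e^0.0724 − 1.
e^0.0724 = 1.075085, so EAR = 0.075085 = 7.5085%.

7.5085%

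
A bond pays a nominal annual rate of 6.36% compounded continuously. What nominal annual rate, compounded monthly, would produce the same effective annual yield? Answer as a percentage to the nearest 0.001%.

6.377%

EAR under continuous compounding: e^0.0636 − 1 = 0.065666.
Solve (1 + r/12)^12 = 1.065666: r/12 = 1.065666^(1/12) − 1 = 0.005314, so r = 0.063769 = 6.377%.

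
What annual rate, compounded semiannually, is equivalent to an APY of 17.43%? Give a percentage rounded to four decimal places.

16.7302%

(1 + r/2)^2 − 1 = 0.1743, so 1 + r/2 = 1.1743^(1/2).
r/2 = 0.083651, so r = 0.167302 = 16.7302%.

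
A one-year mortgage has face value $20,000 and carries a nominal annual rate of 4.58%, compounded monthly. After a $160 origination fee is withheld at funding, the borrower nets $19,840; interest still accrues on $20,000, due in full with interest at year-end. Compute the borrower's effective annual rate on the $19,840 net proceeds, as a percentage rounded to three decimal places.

5.522%

Amount owed after one year: 20,000 × (1 + 0.0458/12)^12 = 20,000 × 1.046774 = $20,935.48.
Effective rate on net proceeds: 20,935.48 / 19,840 − 1 = 0.055215 = 5.522%.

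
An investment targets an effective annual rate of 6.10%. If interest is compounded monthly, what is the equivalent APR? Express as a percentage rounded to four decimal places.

(1 + r/12)^12 − 1 = 0.0610, so 1 + r/12 = 1.0610^(1/12).
r/12 = 0.004947, so r = 0.059358 = 5.9358%.

5.9358%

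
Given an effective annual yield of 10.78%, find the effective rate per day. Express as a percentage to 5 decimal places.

The per-day rate i satisfies (1 + i)^365 = 1 + 0.1078.
i = 1.1078^(1/365) − 1 = 0.0002805 = 0.02805%.

0.02805%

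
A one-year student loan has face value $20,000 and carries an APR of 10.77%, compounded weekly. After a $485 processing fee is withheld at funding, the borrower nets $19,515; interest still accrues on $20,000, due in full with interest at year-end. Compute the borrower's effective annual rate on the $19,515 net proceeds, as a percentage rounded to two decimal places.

Amount owed after one year: 20,000 × (1 + 0.1077/52)^52 = 20,000 × 1.113590 = $22,271.79.
Effective rate on net proceeds: 22,271.79 / 19,515 − 1 = 0.141265 = 14.13%.

14.13%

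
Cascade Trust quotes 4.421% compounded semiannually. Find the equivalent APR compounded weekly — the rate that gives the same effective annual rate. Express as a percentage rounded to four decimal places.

EAR = (1 + 0.04421/2)^2 − 1 = 0.044699.
Solve (1 + r/52)^52 = 1.044699: r/52 = 1.044699^(1/52) − 1 = 0.000841, so r = 0.043747 = 4.3747%.

4.3747%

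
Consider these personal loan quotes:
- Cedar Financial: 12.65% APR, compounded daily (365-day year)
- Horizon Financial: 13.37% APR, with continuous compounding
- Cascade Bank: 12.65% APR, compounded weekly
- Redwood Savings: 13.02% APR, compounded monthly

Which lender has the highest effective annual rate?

Horizon Financial

Cedar Financial: (1 + 0.1265/365)^365 − 1 = 13.482%
Horizon Financial: e^0.1337 − 1 = 14.305%
Cascade Bank: (1 + 0.1265/52)^52 − 1 = 13.468%
Redwood Savings: (1 + 0.1302/12)^12 − 1 = 13.826%
The highest effective annual rate is Horizon Financial at 14.305%.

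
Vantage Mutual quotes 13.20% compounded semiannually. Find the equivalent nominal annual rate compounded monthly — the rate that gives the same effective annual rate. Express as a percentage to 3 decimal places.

12.851%

EAR = (1 + 0.1320/2)^2 − 1 = 0.136356.
Solve (1 + r/12)^12 = 1.136356: r/12 = 1.136356^(1/12) − 1 = 0.010709, so r = 0.128510 = 12.851%.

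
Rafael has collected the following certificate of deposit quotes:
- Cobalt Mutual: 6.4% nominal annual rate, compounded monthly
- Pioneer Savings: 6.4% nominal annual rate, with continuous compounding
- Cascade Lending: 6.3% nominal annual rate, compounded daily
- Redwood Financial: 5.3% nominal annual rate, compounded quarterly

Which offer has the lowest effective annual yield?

Redwood Financial

Cobalt Mutual: (1 + 0.064/12)^12 − 1 = 6.591%
Pioneer Savings: e^0.064 − 1 = 6.609%
Cascade Lending: (1 + 0.063/365)^365 − 1 = 6.502%
Redwood Financial: (1 + 0.053/4)^4 − 1 = 5.406%
The lowest effective annual rate is Redwood Financial at 5.406%.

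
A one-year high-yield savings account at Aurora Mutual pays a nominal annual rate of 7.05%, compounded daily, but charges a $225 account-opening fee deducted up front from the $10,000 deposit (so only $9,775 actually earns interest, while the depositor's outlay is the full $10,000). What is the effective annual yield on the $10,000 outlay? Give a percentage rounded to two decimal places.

Value after one year: 9,775 × (1 + 0.0705/365)^365 = 9,775 × 1.073037 = $10,488.94.
Effective yield on the $10,000 outlay: 10,488.94 / 10,000 − 1 = 0.048894 = 4.89%.

4.89%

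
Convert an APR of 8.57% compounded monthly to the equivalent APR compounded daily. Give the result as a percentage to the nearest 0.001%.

8.541%

EAR = (1 + 0.0857/12)^12 − 1 = 0.089148.
Solve (1 + r/365)^365 = 1.089148: r/365 = 1.089148^(1/365) − 1 = 0.000234, so r = 0.085405 = 8.541%.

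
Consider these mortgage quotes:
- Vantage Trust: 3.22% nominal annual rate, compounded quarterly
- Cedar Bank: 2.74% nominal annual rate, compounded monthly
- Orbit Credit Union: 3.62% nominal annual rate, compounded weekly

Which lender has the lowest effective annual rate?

Vantage Trust: (1 + 0.0322/4)^4 − 1 = 3.259%
Cedar Bank: (1 + 0.0274/12)^12 − 1 = 2.775%
Orbit Credit Union: (1 + 0.0362/52)^52 − 1 = 3.685%
The lowest effective annual rate is Cedar Bank at 2.775%.

Cedar Bank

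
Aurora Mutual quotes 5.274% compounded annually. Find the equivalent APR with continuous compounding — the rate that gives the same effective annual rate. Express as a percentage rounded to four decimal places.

5.1396%

Compounded annually, EAR = nominal = 0.052740.
Equivalent continuous rate: r = ln(1 + 0.052740) = 0.051396 = 5.1396%.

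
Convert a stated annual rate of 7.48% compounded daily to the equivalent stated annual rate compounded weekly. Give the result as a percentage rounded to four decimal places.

7.4846%

EAR = (1 + 0.0748/365)^365 − 1 = 0.077660.
Solve (1 + r/52)^52 = 1.077660: r/52 = 1.077660^(1/52) − 1 = 0.001439, so r = 0.074846 = 7.4846%.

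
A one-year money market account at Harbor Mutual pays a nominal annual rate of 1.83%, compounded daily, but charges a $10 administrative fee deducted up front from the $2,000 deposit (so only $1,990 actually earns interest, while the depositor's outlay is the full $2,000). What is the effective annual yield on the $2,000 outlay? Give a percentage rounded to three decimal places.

1.338%

Value after one year: 1,990 × (1 + 0.0183/365)^365 = 1,990 × 1.018468 = $2,026.75.
Effective yield on the $2,000 outlay: 2,026.75 / 2,000 − 1 = 0.013376 = 1.338%.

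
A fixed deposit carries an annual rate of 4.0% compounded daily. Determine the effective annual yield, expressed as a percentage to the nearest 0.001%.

EAR = (1 + 0.040/365)^365 − 1.
= (1 + 0.000110)^365 − 1 = 1.040808 − 1 = 4.081%.

4.081%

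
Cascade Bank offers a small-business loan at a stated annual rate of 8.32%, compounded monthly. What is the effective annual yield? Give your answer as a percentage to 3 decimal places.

8.645%

EAR = (1 + 0.0832/12)^12 − 1.
= 1.086447 − 1 = 8.645%.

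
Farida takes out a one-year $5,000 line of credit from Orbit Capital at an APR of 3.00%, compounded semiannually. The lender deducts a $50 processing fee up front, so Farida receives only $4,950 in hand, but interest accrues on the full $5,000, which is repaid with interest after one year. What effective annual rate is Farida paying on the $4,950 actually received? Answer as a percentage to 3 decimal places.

4.063%

Amount owed after one year: 5,000 × (1 + 0.0300/2)^2 = 5,000 × 1.030225 = $5,151.12.
Effective rate on net proceeds: 5,151.12 / 4,950 − 1 = 0.040631 = 4.063%.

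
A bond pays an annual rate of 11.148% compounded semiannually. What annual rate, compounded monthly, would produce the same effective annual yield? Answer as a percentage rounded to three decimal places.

10.898%

EAR = (1 + 0.11148/2)^2 − 1 = 0.114587.
Solve (1 + r/12)^12 = 1.114587: r/12 = 1.114587^(1/12) − 1 = 0.009081, so r = 0.108976 = 10.898%.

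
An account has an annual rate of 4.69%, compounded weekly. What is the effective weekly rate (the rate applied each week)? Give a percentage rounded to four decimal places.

With a nominal annual rate compounded weekly, the periodic rate is the nominal rate divided by 52.
i = 0.0469 / 52 = 0.0009019 = 0.0902%.

0.0902%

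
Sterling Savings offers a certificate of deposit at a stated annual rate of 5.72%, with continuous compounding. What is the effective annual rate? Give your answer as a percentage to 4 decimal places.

With continuous compounding, EAR = e^0.0572 − 1.
e^0.0572 = 1.058868, so EAR = 0.058868 = 5.8868%.

5.8868%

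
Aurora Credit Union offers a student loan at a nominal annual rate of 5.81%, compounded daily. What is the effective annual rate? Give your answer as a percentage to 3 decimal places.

EAR = (1 + 0.0581/365)^365 − 1.
= (1 + 0.000159)^365 − 1 = 1.059816 − 1 = 5.982%.

5.982%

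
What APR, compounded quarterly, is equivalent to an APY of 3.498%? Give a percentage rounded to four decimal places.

3.4530%

(1 + r/4)^4 − 1 = 0.03498, so 1 + r/4 = 1.03498^(1/4).
r/4 = 0.008633, so r = 0.034530 = 3.4530%.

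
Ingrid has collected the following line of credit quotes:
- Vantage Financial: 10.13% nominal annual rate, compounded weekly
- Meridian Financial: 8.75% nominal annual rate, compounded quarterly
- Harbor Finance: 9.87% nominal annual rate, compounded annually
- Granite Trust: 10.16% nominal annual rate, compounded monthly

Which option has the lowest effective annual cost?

Vantage Financial: (1 + 0.1013/52)^52 − 1 = 10.650%
Meridian Financial: (1 + 0.0875/4)^4 − 1 = 9.041%
Harbor Finance: compounded annually, EAR = 9.870%
Granite Trust: (1 + 0.1016/12)^12 − 1 = 10.647%
The lowest effective annual rate is Meridian Financial at 9.041%.

Meridian Financial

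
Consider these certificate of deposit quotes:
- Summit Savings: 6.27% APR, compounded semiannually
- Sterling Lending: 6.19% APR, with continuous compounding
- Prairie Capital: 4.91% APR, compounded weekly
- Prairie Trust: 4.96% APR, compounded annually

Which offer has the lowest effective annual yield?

Summit Savings: (1 + 0.0627/2)^2 − 1 = 6.368%
Sterling Lending: e^0.0619 − 1 = 6.386%
Prairie Capital: (1 + 0.0491/52)^52 − 1 = 5.030%
Prairie Trust: compounded annually, EAR = 4.960%
The lowest effective annual rate is Prairie Trust at 4.960%.

Prairie Trust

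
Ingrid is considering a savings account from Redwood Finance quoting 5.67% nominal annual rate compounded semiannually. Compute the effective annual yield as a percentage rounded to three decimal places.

5.750%

EAR = (1 + 0.0567/2)^2 − 1.
= (1 + 0.028350)^2 − 1 = 1.057504 − 1 = 5.750%.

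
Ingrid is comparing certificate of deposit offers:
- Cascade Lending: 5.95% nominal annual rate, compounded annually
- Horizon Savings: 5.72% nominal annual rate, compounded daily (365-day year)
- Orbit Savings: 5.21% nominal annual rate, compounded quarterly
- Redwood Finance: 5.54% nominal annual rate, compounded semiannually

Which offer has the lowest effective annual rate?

Cascade Lending: compounded annually, EAR = 5.950%
Horizon Savings: (1 + 0.0572/365)^365 − 1 = 5.886%
Orbit Savings: (1 + 0.0521/4)^4 − 1 = 5.313%
Redwood Finance: (1 + 0.0554/2)^2 − 1 = 5.617%
The lowest effective annual rate is Orbit Savings at 5.313%.

Orbit Savings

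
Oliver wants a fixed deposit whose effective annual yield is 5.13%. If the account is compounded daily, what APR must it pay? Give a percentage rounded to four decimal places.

5.0031%

(1 + r/365)^365 − 1 = 0.0513, so 1 + r/365 = 1.0513^(1/365).
r/365 = 0.000137, so r = 0.050031 = 5.0031%.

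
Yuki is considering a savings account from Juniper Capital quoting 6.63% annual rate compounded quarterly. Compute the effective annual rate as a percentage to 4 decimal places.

EAR = (1 + 0.0663/4)^4 − 1.
= (1 + 0.016575)^4 − 1 = 1.067967 − 1 = 6.7967%.

6.7967%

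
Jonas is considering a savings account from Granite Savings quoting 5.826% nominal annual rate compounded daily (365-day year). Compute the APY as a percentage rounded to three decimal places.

EAR = (1 + 0.05826/365)^365 − 1.
= 1.059986 − 1 = 5.999%.

5.999%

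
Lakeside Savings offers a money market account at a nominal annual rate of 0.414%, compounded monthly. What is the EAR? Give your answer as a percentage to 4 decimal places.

0.4148%

EAR = (1 + 0.00414/12)^12 − 1.
= (1 + 0.000345)^12 − 1 = 1.004148 − 1 = 0.4148%.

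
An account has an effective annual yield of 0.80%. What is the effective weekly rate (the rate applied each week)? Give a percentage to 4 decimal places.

0.0153%

The per-week rate i satisfies (1 + i)^52 = 1 + 0.0080.
i = 1.0080^(1/52) − 1 = 0.0001532 = 0.0153%.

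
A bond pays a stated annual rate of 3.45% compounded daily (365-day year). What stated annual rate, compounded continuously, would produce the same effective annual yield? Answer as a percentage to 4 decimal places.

3.4498%

EAR = (1 + 0.0345/365)^365 − 1 = 0.035100.
Equivalent continuous rate: r = ln(1 + 0.035100) = 0.034498 = 3.4498%.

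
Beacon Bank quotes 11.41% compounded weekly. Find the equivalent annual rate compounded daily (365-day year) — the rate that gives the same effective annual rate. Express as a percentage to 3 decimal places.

11.399%

EAR = (1 + 0.1141/52)^52 − 1 = 0.120724.
Solve (1 + r/365)^365 = 1.120724: r/365 = 1.120724^(1/365) − 1 = 0.000312, so r = 0.113993 = 11.399%.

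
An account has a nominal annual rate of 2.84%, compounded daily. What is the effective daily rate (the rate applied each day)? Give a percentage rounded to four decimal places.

With a nominal annual rate compounded daily, the periodic rate is the nominal rate divided by 365.
i = 0.0284 / 365 = 0.0000778 = 0.0078%.

0.0078%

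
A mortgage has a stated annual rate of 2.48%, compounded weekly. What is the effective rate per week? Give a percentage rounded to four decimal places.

0.0477%

With a nominal annual rate compounded weekly, the periodic rate is the nominal rate divided by 52.
i = 0.0248 / 52 = 0.0004769 = 0.0477%.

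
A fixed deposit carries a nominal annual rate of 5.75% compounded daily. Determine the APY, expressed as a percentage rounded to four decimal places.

5.9180%

EAR = (1 + 0.0575/365)^365 − 1.
= 1.059180 − 1 = 5.9180%.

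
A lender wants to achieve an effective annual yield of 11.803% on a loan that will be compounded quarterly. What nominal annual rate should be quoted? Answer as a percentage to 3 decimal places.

(1 + r/4)^4 − 1 = 0.11803, so 1 + r/4 = 1.11803^(1/4).
r/4 = 0.028285, so r = 0.113139 = 11.314%.

11.314%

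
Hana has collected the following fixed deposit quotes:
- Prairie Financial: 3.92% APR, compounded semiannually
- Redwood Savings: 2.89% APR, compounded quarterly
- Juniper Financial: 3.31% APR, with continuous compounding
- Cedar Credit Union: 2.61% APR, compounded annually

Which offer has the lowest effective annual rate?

Cedar Credit Union

Prairie Financial: (1 + 0.0392/2)^2 − 1 = 3.958%
Redwood Savings: (1 + 0.0289/4)^4 − 1 = 2.921%
Juniper Financial: e^0.0331 − 1 = 3.365%
Cedar Credit Union: compounded annually, EAR = 2.610%
The lowest effective annual rate is Cedar Credit Union at 2.610%.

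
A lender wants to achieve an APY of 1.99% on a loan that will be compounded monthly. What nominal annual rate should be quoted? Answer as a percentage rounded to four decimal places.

1.9721%

(1 + r/12)^12 − 1 = 0.0199, so 1 + r/12 = 1.0199^(1/12).
r/12 = 0.001643, so r = 0.019721 = 1.9721%.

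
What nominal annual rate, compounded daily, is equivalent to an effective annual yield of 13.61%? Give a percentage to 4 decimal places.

(1 + r/365)^365 − 1 = 0.1361, so 1 + r/365 = 1.1361^(1/365).
r/365 = 0.000350, so r = 0.127624 = 12.7624%.

12.7624%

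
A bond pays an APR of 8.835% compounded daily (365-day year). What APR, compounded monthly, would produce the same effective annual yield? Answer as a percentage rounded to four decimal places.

8.8665%

EAR = (1 + 0.08835/365)^365 − 1 = 0.092359.
Solve (1 + r/12)^12 = 1.092359: r/12 = 1.092359^(1/12) − 1 = 0.007389, so r = 0.088665 = 8.8665%.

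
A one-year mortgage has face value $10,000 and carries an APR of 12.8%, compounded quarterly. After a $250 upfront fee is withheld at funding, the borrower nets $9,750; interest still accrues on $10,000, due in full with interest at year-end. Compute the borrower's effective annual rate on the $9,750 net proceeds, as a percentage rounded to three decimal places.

16.336%

Amount owed after one year: 10,000 × (1 + 0.128/4)^4 = 10,000 × 1.134276 = $11,342.76.
Effective rate on net proceeds: 11,342.76 / 9,750 − 1 = 0.163360 = 16.336%.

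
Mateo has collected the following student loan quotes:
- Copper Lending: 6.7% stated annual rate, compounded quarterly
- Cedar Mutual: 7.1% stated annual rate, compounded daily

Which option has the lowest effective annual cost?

Copper Lending

Copper Lending: (1 + 0.067/4)^4 − 1 = 6.870%
Cedar Mutual: (1 + 0.071/365)^365 − 1 = 7.357%
The lowest effective annual rate is Copper Lending at 6.870%.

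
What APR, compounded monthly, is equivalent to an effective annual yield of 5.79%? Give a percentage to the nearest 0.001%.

5.642%

(1 + r/12)^12 − 1 = 0.0579, so 1 + r/12 = 1.0579^(1/12).
r/12 = 0.004702, so r = 0.056418 = 5.642%.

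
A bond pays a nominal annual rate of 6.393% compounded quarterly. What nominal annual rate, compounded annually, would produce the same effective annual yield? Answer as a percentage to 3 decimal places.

EAR = (1 + 0.06393/4)^4 − 1 = 0.065479.
Compounded annually, the equivalent nominal rate is the EAR itself: 6.548%.

6.548%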